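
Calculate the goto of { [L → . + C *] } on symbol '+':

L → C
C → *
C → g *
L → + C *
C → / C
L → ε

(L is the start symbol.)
GOTO(I, '+') = CLOSURE({ [A → αX.β] : [A → α.Xβ] ∈ I, X = '+' })

Items with dot before '+', with the dot advanced:
  [L → . + C *] → [L → + . C *]
Closure of the advanced items:
  [L → + . C *] has the dot before C: add [C → . *], [C → . g *], [C → . / C]

GOTO = { [C → . *], [C → . / C], [C → . g *], [L → + . C *] }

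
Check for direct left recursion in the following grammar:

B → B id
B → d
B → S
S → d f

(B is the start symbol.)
B → B id: LEFT RECURSIVE (starts with B)
B → d: starts with d
B → S: starts with S
S → d f: starts with d

The grammar has direct left recursion on: B.

Answer: Yes, B is left-recursive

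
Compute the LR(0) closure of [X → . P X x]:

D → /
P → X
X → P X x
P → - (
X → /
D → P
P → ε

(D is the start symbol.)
To compute CLOSURE, for each item [A → α.Bβ] where B is a non-terminal, add [B → .γ] for all productions B → γ; repeat for the newly added items until nothing changes.

Start with: [X → . P X x]
  [X → . P X x] has the dot before P: add [P → . X], [P → . - (], [P → .]
  [P → . X] has the dot before X: add [X → . /]
No further items can be added.

CLOSURE = { [P → . - (], [P → . X], [P → .], [X → . /], [X → . P X x] }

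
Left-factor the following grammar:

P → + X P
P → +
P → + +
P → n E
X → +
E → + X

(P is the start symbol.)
P → + P'
P' → X P
P' → ε
P' → +
P → n E
X → +
E → + X

Left-factoring transforms A → αβ₁ | αβ₂ into A → αA' and A' → β₁ | β₂
(α is the longest common prefix among the alternatives). Repeat until
no nonterminal has two alternatives with a common prefix.

Round 1: P has alternatives sharing prefix '+'. Introduce P': P → + P'
  Add: P' → X P
  Add: P' → ε
  Add: P' → +

No remaining common prefixes — done.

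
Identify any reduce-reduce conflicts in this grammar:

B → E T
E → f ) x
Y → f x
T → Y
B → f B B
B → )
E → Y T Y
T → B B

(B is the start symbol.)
A reduce-reduce conflict occurs when an LR(0) state has two complete items [A → α .] and [B → β .] — both call for a reduction, and with no lookahead the parser cannot choose between them.

Augment with B' → B and build the canonical LR(0) collection (I0 = CLOSURE({[B' → . B]}), then GOTO on every symbol after a dot until no new states appear). It has 18 states:
  I0: { [B → . )], [B → . E T], [B → . f B B], [B' → . B], [E → . Y T Y], [E → . f ) x], [Y → . f x] }  — shift
  I1: { [B → ) .] }  — reduce
  I2: { [B' → B .] }  — accept
  I3: { [B → . )], [B → . E T], [B → . f B B], [B → E . T], [E → . Y T Y], [E → . f ) x], [T → . B B], [T → . Y], [Y → . f x] }  — shift
  I4: { [B → . )], [B → . E T], [B → . f B B], [E → . Y T Y], [E → . f ) x], [E → Y . T Y], [T → . B B], [T → . Y], [Y → . f x] }  — shift
  I5: { [B → . )], [B → . E T], [B → . f B B], [B → f . B B], [E → . Y T Y], [E → . f ) x], [E → f . ) x], [Y → . f x], [Y → f . x] }  — shift
  I6: { [B → ) .], [E → f ) . x] }  — shift, reduce
  I7: { [B → . )], [B → . E T], [B → . f B B], [B → f B . B], [E → . Y T Y], [E → . f ) x], [Y → . f x] }  — shift
  I8: { [Y → f x .] }  — reduce
  I9: { [B → f B B .] }  — reduce
  I10: { [E → f ) x .] }  — reduce
  I11: { [B → . )], [B → . E T], [B → . f B B], [E → . Y T Y], [E → . f ) x], [T → B . B], [Y → . f x] }  — shift
  I12: { [E → Y T . Y], [Y → . f x] }  — shift
  I13: { [B → . )], [B → . E T], [B → . f B B], [E → . Y T Y], [E → . f ) x], [E → Y . T Y], [T → . B B], [T → . Y], [T → Y .], [Y → . f x] }  — shift, reduce
  I14: { [E → Y T Y .] }  — reduce
  I15: { [Y → f . x] }  — shift
  I16: { [T → B B .] }  — reduce
  I17: { [B → E T .] }  — reduce

No state contains more than one complete item.

Answer: No reduce-reduce conflicts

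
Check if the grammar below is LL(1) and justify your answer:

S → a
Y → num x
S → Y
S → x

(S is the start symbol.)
A grammar is LL(1) if for each non-terminal N with multiple productions, the predict sets of those productions are pairwise disjoint, where PREDICT(N → α) = (FIRST(α) \ {ε}) ∪ (FOLLOW(N) if α ⇒* ε).

Relevant sets:
  FIRST(Y) = { 'num' }

For S:
  PREDICT(S → a) = { 'a' }
  PREDICT(S → Y) = { 'num' }
  PREDICT(S → x) = { 'x' }
Y has a single production, so nothing to check there.

All predict sets are disjoint. The grammar IS LL(1).

Answer: Yes, the grammar is LL(1).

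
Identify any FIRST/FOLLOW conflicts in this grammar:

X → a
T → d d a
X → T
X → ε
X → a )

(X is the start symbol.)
Nullable non-terminals: X.
FIRST sets used below: FIRST(T) = { 'd' }

X: nullable alternative(s) X → ε; FOLLOW(X) = { $ }
  X → a: FIRST \ {ε} = { 'a' } — disjoint from FOLLOW(X)
  X → T: FIRST \ {ε} = { 'd' } — disjoint from FOLLOW(X)
  X → ε: FIRST \ {ε} = { } — this is the only nullable alternative, skip
  X → a ): FIRST \ {ε} = { 'a' } — disjoint from FOLLOW(X)

T has no nullable alternative, so no FIRST/FOLLOW check is needed there.

No FIRST/FOLLOW conflicts found.

Answer: No FIRST/FOLLOW conflicts.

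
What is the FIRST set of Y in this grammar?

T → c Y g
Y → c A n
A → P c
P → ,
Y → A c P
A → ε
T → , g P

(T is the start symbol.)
To compute FIRST(Y), examine every production with Y on the left-hand side, reading each right-hand side left to right until a non-nullable symbol is reached.

FIRST sets of the other non-terminals involved (by the same procedure, iterated to a fixed point):
  FIRST(A) = { ',', ε }

From Y → c A n:
  - c is a terminal: add 'c' and stop
From Y → A c P:
  - A is a non-terminal: add FIRST(A) \ {ε} = { ',' }
    A is nullable, so continue to the next symbol
  - c is a terminal: add 'c' and stop

Collecting: FIRST(Y) = { ',', 'c' }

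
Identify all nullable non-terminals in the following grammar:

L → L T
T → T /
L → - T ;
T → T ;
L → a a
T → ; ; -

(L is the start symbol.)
A non-terminal is nullable if it can derive ε (the empty string): either it has an ε-production, or it has a production whose right-hand side consists entirely of nullable non-terminals.

There are no ε-productions, so no non-terminal can derive ε.
No non-terminals are nullable.

Answer: None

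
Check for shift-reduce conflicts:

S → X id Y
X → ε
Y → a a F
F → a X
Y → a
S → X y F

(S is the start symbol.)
Augment with S' → S and build the canonical LR(0) collection (I0 = CLOSURE({[S' → . S]}), then GOTO on every symbol after a dot until no new states appear). It has 12 states:
  I0: { [S → . X id Y], [S → . X y F], [S' → . S], [X → .] }  — reduce
  I1: { [S' → S .] }  — accept
  I2: { [S → X . id Y], [S → X . y F] }  — shift
  I3: { [S → X id . Y], [Y → . a a F], [Y → . a] }  — shift
  I4: { [F → . a X], [S → X y . F] }  — shift
  I5: { [S → X y F .] }  — reduce
  I6: { [F → a . X], [X → .] }  — reduce
  I7: { [F → a X .] }  — reduce
  I8: { [S → X id Y .] }  — reduce
  I9: { [Y → a . a F], [Y → a .] }  — shift, reduce
  I10: { [F → . a X], [Y → a a . F] }  — shift
  I11: { [Y → a a F .] }  — reduce

I9 contains reduce item [Y → a .] and shift item [Y → a . a F] — shift-reduce conflict.

Answer: Yes — I9: [Y → a .] vs [Y → a . a F]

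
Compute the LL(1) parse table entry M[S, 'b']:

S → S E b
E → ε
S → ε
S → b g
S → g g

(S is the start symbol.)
To find M[S, 'b'], we find productions for S where 'b' is in the predict set (PREDICT(N → α) = (FIRST(α) \ {ε}) ∪ (FOLLOW(N) if α ⇒* ε)).

Relevant sets:
  FIRST(S) = { 'b', 'g', ε }
  FIRST(E) = { ε }
  FOLLOW(S) = { $, 'b' }

S → S E b: PREDICT = { 'b', 'g' }
  'b' is in predict set, so this production goes in M[S, 'b']
S → ε: PREDICT = { $, 'b' }
  'b' is in predict set, so this production goes in M[S, 'b']
S → b g: PREDICT = { 'b' }
  'b' is in predict set, so this production goes in M[S, 'b']
S → g g: PREDICT = { 'g' }

M[S, 'b'] = S → S E b, S → ε, S → b g  (a multiply-defined cell — the grammar is not LL(1))

Answer: S → S E b, S → ε, S → b g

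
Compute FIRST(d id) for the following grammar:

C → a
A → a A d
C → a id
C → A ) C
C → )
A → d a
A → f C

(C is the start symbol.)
To compute FIRST(d id), process the symbols left to right:
Symbol d is a terminal. Add 'd' and stop.
FIRST(d id) = { 'd' }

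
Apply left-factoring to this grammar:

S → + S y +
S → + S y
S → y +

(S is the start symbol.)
Left-factoring transforms A → αβ₁ | αβ₂ into A → αA' and A' → β₁ | β₂
(α is the longest common prefix among the alternatives). Repeat until
no nonterminal has two alternatives with a common prefix.

Round 1: S has alternatives sharing prefix '+ S y'. Introduce S': S → + S y S'
  Add: S' → +
  Add: S' → ε

No remaining common prefixes — done.

Resulting grammar:
S → + S y S'
S' → +
S' → ε
S → y +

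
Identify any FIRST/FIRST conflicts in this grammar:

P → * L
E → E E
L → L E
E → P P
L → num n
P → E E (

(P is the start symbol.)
Yes. P → '*' L / P → E E '(' on { '*' }; E → E E / E → P P on { '*' }; L → L E / L → num n on { 'num' }

A FIRST/FIRST conflict occurs when two productions N → α and N → β for the same non-terminal have FIRST(α) ∩ FIRST(β) ≠ ∅ (with ε ∈ FIRST of a nullable right-hand side, so two nullable alternatives also conflict).

FIRST sets of the non-terminals at (or reachable through a nullable prefix from) the front of some alternative:
  FIRST(E) = { '*' }
  FIRST(P) = { '*' }
  FIRST(L) = { 'num' }

Productions for P:
  P → * L: FIRST = { '*' }
  P → E E (: FIRST = { '*' }
Productions for E:
  E → E E: FIRST = { '*' }
  E → P P: FIRST = { '*' }
Productions for L:
  L → L E: FIRST = { 'num' }
  L → num n: FIRST = { 'num' }

Conflict for P: P → * L and P → E E (
  Overlap: { '*' }
Conflict for E: E → E E and E → P P
  Overlap: { '*' }
Conflict for L: L → L E and L → num n
  Overlap: { 'num' }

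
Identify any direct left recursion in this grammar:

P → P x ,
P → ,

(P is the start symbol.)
Yes, P is left-recursive

P → P x ,: LEFT RECURSIVE (starts with P)
P → ,: starts with ','

The grammar has direct left recursion on: P.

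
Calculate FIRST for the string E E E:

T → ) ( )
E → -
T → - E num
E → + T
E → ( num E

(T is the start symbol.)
{ '(', '+', '-' }

FIRST sets of the non-terminals involved (from the grammar, by fixed-point iteration):
  FIRST(E) = { '(', '+', '-' }

To compute FIRST(E E E), process the symbols left to right:
Symbol E is a non-terminal. Add FIRST(E) \ {ε} = { '(', '+', '-' }
E is not nullable (ε ∉ FIRST(E)), so stop here.
FIRST(E E E) = { '(', '+', '-' }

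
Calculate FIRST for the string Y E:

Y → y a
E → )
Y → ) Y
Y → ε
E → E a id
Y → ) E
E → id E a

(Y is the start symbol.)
FIRST sets of the non-terminals involved (from the grammar, by fixed-point iteration):
  FIRST(Y) = { ')', 'y', ε }
  FIRST(E) = { ')', 'id' }

To compute FIRST(Y E), process the symbols left to right:
Symbol Y is a non-terminal. Add FIRST(Y) \ {ε} = { ')', 'y' }
Y is nullable (ε ∈ FIRST(Y)), continue to the next symbol.
Symbol E is a non-terminal. Add FIRST(E) \ {ε} = { ')', 'id' }
E is not nullable (ε ∉ FIRST(E)), so stop here.
FIRST(Y E) = { ')', 'id', 'y' }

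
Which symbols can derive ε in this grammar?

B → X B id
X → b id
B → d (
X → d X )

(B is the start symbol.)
None

A non-terminal is nullable if it can derive ε (the empty string): either it has an ε-production, or it has a production whose right-hand side consists entirely of nullable non-terminals.

There are no ε-productions, so no non-terminal can derive ε.
No non-terminals are nullable.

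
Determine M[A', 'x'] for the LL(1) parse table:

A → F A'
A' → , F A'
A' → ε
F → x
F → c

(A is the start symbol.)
To find M[A', 'x'], we find productions for A' where 'x' is in the predict set (PREDICT(N → α) = (FIRST(α) \ {ε}) ∪ (FOLLOW(N) if α ⇒* ε)).

Relevant sets:
  FOLLOW(A') = { $ }

A' → , F A': PREDICT = { ',' }
A' → ε: PREDICT = { $ }

M[A', 'x'] is empty (no production applies)

Answer: Empty (error entry)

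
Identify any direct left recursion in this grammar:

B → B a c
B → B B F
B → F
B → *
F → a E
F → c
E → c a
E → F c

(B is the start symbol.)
B → B a c: LEFT RECURSIVE (starts with B)
B → B B F: LEFT RECURSIVE (starts with B)
B → F: starts with F
B → *: starts with '*'
F → a E: starts with a
F → c: starts with c
E → c a: starts with c
E → F c: starts with F

The grammar has direct left recursion on: B.

Answer: Yes, B is left-recursive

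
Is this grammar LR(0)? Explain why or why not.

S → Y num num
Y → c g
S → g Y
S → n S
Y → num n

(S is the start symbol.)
Augment with S' → S and build the canonical LR(0) collection (I0 = CLOSURE({[S' → . S]}), then GOTO on every symbol after a dot until no new states appear). It has 13 states:
  I0: { [S → . Y num num], [S → . g Y], [S → . n S], [S' → . S], [Y → . c g], [Y → . num n] }  — shift
  I1: { [S' → S .] }  — accept
  I2: { [S → Y . num num] }  — shift
  I3: { [Y → c . g] }  — shift
  I4: { [S → g . Y], [Y → . c g], [Y → . num n] }  — shift
  I5: { [S → . Y num num], [S → . g Y], [S → . n S], [S → n . S], [Y → . c g], [Y → . num n] }  — shift
  I6: { [Y → num . n] }  — shift
  I7: { [Y → num n .] }  — reduce
  I8: { [S → n S .] }  — reduce
  I9: { [S → g Y .] }  — reduce
  I10: { [Y → c g .] }  — reduce
  I11: { [S → Y num . num] }  — shift
  I12: { [S → Y num num .] }  — reduce

Every state is either a pure shift/goto state or contains exactly one complete item and nothing to shift — no conflicts. The grammar is LR(0).

Answer: Yes, the grammar is LR(0)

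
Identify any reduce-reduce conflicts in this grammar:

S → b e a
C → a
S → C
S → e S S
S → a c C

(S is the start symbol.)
No reduce-reduce conflicts

A reduce-reduce conflict occurs when an LR(0) state has two complete items [A → α .] and [B → β .] — both call for a reduction, and with no lookahead the parser cannot choose between them.

Augment with S' → S and build the canonical LR(0) collection (I0 = CLOSURE({[S' → . S]}), then GOTO on every symbol after a dot until no new states appear). It has 13 states:
  I0: { [C → . a], [S → . C], [S → . a c C], [S → . b e a], [S → . e S S], [S' → . S] }  — shift
  I1: { [S → C .] }  — reduce
  I2: { [S' → S .] }  — accept
  I3: { [C → a .], [S → a . c C] }  — shift, reduce
  I4: { [S → b . e a] }  — shift
  I5: { [C → . a], [S → . C], [S → . a c C], [S → . b e a], [S → . e S S], [S → e . S S] }  — shift
  I6: { [C → . a], [S → . C], [S → . a c C], [S → . b e a], [S → . e S S], [S → e S . S] }  — shift
  I7: { [S → e S S .] }  — reduce
  I8: { [S → b e . a] }  — shift
  I9: { [S → b e a .] }  — reduce
  I10: { [C → . a], [S → a c . C] }  — shift
  I11: { [S → a c C .] }  — reduce
  I12: { [C → a .] }  — reduce

No state contains more than one complete item.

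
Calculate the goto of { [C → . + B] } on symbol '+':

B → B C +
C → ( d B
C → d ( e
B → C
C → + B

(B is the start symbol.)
{ [B → . B C +], [B → . C], [C → + . B], [C → . ( d B], [C → . + B], [C → . d ( e] }

GOTO(I, '+') = CLOSURE({ [A → αX.β] : [A → α.Xβ] ∈ I, X = '+' })

Items with dot before '+', with the dot advanced:
  [C → . + B] → [C → + . B]
Closure of the advanced items:
  [C → + . B] has the dot before B: add [B → . B C +], [B → . C]
  [B → . C] has the dot before C: add [C → . ( d B], [C → . d ( e], [C → . + B]

GOTO = { [B → . B C +], [B → . C], [C → + . B], [C → . ( d B], [C → . + B], [C → . d ( e] }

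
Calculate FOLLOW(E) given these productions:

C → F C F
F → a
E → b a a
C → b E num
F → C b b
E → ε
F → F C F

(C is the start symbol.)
{ 'num' }

To compute FOLLOW(E), find every occurrence of E on a right-hand side N → α E β: add FIRST(β) \ {ε}, and if β is empty or nullable also add FOLLOW(N). Iterate to a fixed point.

In C → b E num: E is followed by num, add FIRST(num) \ {ε} = { 'num' }

Taking the union: FOLLOW(E) = { 'num' }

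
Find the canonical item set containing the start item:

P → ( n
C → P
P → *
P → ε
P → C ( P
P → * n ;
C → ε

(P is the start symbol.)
First, augment the grammar with P' → P
I₀ = CLOSURE({ [P' → . P] }):
  [P' → . P] has the dot before P: add [P → . ( n], [P → . *], [P → .], [P → . C ( P], [P → . * n ;]
  [P → . C ( P] has the dot before C: add [C → . P], [C → .]
No further items can be added.

I₀ = { [C → . P], [C → .], [P → . ( n], [P → . * n ;], [P → . *], [P → . C ( P], [P → .], [P' → . P] }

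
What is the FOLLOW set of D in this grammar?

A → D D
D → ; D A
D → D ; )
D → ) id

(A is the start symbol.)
{ $, ')', ';' }

To compute FOLLOW(D), find every occurrence of D on a right-hand side N → α D β: add FIRST(β) \ {ε}, and if β is empty or nullable also add FOLLOW(N). Iterate to a fixed point.

In A → D D: D is followed by D, add FIRST(D) \ {ε} = { ')', ';' }
In A → D D: D is at the end, add FOLLOW(A)
In D → ; D A: D is followed by A, add FIRST(A) \ {ε} = { ')', ';' }
In D → D ; ): D is followed by ';' ')', add FIRST(';' ')') \ {ε} = { ';' }

The FOLLOW sets referred to above (computed the same way, to a fixed point):
  FOLLOW(A) = { $, ')', ';' }

Taking the union: FOLLOW(D) = { $, ')', ';' }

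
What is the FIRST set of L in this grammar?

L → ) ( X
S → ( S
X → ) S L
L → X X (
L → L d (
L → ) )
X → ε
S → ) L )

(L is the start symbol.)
{ '(', ')' }

FIRST sets of the other non-terminals involved (by the same procedure, iterated to a fixed point):
  FIRST(X) = { ')', ε }

From L → ) ( X:
  - ')' is a terminal: add ')' and stop
From L → X X (:
  - X is a non-terminal: add FIRST(X) \ {ε} = { ')' }
    X is nullable, so continue to the next symbol
  - X is a non-terminal: add FIRST(X) \ {ε} = { ')' }
    X is nullable, so continue to the next symbol
  - '(' is a terminal: add '(' and stop
From L → L d (:
  - L is the symbol being defined: contributes nothing new
    L is not nullable, so stop
From L → ) ):
  - ')' is a terminal: add ')' and stop

Collecting: FIRST(L) = { '(', ')' }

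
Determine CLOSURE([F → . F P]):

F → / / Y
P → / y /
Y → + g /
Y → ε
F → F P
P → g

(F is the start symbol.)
{ [F → . / / Y], [F → . F P] }

Start with: [F → . F P]
  [F → . F P] has the dot before F: add [F → . / / Y]
No further items can be added.

CLOSURE = { [F → . / / Y], [F → . F P] }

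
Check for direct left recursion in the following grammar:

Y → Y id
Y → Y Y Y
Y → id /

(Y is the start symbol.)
Direct left recursion occurs when N → N α for some non-terminal N (the right-hand side begins with the left-hand side itself).

Y → Y id: LEFT RECURSIVE (starts with Y)
Y → Y Y Y: LEFT RECURSIVE (starts with Y)
Y → id /: starts with id

The grammar has direct left recursion on: Y.

Answer: Yes, Y is left-recursive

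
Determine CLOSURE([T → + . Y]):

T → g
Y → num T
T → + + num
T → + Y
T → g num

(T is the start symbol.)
To compute CLOSURE, for each item [A → α.Bβ] where B is a non-terminal, add [B → .γ] for all productions B → γ; repeat for the newly added items until nothing changes.

Start with: [T → + . Y]
  [T → + . Y] has the dot before Y: add [Y → . num T]
No further items can be added.

CLOSURE = { [T → + . Y], [Y → . num T] }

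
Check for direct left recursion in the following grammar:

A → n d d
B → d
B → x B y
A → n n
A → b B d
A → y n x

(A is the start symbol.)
A → n d d: starts with n
B → d: starts with d
B → x B y: starts with x
A → n n: starts with n
A → b B d: starts with b
A → y n x: starts with y

No direct left recursion found.

Answer: No direct left recursion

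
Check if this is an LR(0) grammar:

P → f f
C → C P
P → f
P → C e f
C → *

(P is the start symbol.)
A grammar is LR(0) if no state in the canonical LR(0) collection has:
  - both a shift item (dot before a terminal) and a complete item (shift-reduce conflict), or
  - two or more complete items (reduce-reduce conflict; the accept item [P' → P .] counts as a complete item here).

Augment with P' → P and build the canonical LR(0) collection (I0 = CLOSURE({[P' → . P]}), then GOTO on every symbol after a dot until no new states appear). It has 9 states:
  I0: { [C → . *], [C → . C P], [P → . C e f], [P → . f f], [P → . f], [P' → . P] }  — shift
  I1: { [C → * .] }  — reduce
  I2: { [C → . *], [C → . C P], [C → C . P], [P → . C e f], [P → . f f], [P → . f], [P → C . e f] }  — shift
  I3: { [P' → P .] }  — accept
  I4: { [P → f . f], [P → f .] }  — shift, reduce
  I5: { [P → f f .] }  — reduce
  I6: { [C → C P .] }  — reduce
  I7: { [P → C e . f] }  — shift
  I8: { [P → C e f .] }  — reduce

Conflict in state I4:
  Shift-reduce conflict between [P → f .] and [P → f . f]
So the grammar is NOT LR(0).

Answer: No. Shift-reduce conflict between [P → f .] and [P → f . f]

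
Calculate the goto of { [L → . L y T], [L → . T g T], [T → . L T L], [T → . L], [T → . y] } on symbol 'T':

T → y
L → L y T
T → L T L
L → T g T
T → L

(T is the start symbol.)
{ [L → T . g T] }

GOTO(I, 'T') = CLOSURE({ [A → αX.β] : [A → α.Xβ] ∈ I, X = 'T' })

Items with dot before 'T', with the dot advanced:
  [L → . T g T] → [L → T . g T]
Closure adds nothing (no advanced item has the dot before a non-terminal).

GOTO = { [L → T . g T] }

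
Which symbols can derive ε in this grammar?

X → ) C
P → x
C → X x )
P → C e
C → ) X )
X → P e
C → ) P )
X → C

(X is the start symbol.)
A non-terminal is nullable if it can derive ε (the empty string): either it has an ε-production, or it has a production whose right-hand side consists entirely of nullable non-terminals.

There are no ε-productions, so no non-terminal can derive ε.
No non-terminals are nullable.

Answer: None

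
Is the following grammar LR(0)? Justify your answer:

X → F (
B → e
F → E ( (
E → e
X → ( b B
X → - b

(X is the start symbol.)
Augment with X' → X and build the canonical LR(0) collection (I0 = CLOSURE({[X' → . X]}), then GOTO on every symbol after a dot until no new states appear). It has 14 states:
  I0: { [E → . e], [F → . E ( (], [X → . ( b B], [X → . - b], [X → . F (], [X' → . X] }  — shift
  I1: { [X → ( . b B] }  — shift
  I2: { [X → - . b] }  — shift
  I3: { [F → E . ( (] }  — shift
  I4: { [X → F . (] }  — shift
  I5: { [X' → X .] }  — accept
  I6: { [E → e .] }  — reduce
  I7: { [X → F ( .] }  — reduce
  I8: { [F → E ( . (] }  — shift
  I9: { [F → E ( ( .] }  — reduce
  I10: { [X → - b .] }  — reduce
  I11: { [B → . e], [X → ( b . B] }  — shift
  I12: { [X → ( b B .] }  — reduce
  I13: { [B → e .] }  — reduce

Every state is either a pure shift/goto state or contains exactly one complete item and nothing to shift — no conflicts. The grammar is LR(0).

Answer: Yes, the grammar is LR(0)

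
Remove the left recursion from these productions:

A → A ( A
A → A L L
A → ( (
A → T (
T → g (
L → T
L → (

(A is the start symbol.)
A is directly left-recursive. The standard transformation for
  A → A α₁ | ... | A α_m | β₁ | ... | β_n
is
  A  → β₁ A' | ... | β_n A'
  A' → α₁ A' | ... | α_m A' | ε

A → ( ( becomes A → ( ( A'
A → T ( becomes A → T ( A'
A → A ( A becomes A' → ( A A'
A → A L L becomes A' → L L A'
Add A' → ε

Productions for other non-terminals are unchanged:
  T → g (
  L → T
  L → (

Resulting grammar:
A → ( ( A'
A → T ( A'
A' → ( A A'
A' → L L A'
A' → ε
T → g (
L → T
L → (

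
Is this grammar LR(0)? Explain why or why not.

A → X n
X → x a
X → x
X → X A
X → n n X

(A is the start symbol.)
No. Shift-reduce conflict between [X → x .] and [X → x . a]

A grammar is LR(0) if no state in the canonical LR(0) collection has:
  - both a shift item (dot before a terminal) and a complete item (shift-reduce conflict), or
  - two or more complete items (reduce-reduce conflict; the accept item [A' → A .] counts as a complete item here).

Augment with A' → A and build the canonical LR(0) collection (I0 = CLOSURE({[A' → . A]}), then GOTO on every symbol after a dot until no new states appear). It has 10 states:
  I0: { [A → . X n], [A' → . A], [X → . X A], [X → . n n X], [X → . x a], [X → . x] }  — shift
  I1: { [A' → A .] }  — accept
  I2: { [A → . X n], [A → X . n], [X → . X A], [X → . n n X], [X → . x a], [X → . x], [X → X . A] }  — shift
  I3: { [X → n . n X] }  — shift
  I4: { [X → x . a], [X → x .] }  — shift, reduce
  I5: { [X → x a .] }  — reduce
  I6: { [X → . X A], [X → . n n X], [X → . x a], [X → . x], [X → n n . X] }  — shift
  I7: { [A → . X n], [X → . X A], [X → . n n X], [X → . x a], [X → . x], [X → X . A], [X → n n X .] }  — shift, reduce
  I8: { [X → X A .] }  — reduce
  I9: { [A → X n .], [X → n . n X] }  — shift, reduce

Conflict in state I4:
  Shift-reduce conflict between [X → x .] and [X → x . a]
So the grammar is NOT LR(0).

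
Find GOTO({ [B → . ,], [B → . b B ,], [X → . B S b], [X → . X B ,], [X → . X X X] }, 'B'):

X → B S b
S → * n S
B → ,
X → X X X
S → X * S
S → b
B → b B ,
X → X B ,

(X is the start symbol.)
{ [B → . ,], [B → . b B ,], [S → . * n S], [S → . X * S], [S → . b], [X → . B S b], [X → . X B ,], [X → . X X X], [X → B . S b] }

GOTO(I, 'B') = CLOSURE({ [A → αX.β] : [A → α.Xβ] ∈ I, X = 'B' })

Items with dot before 'B', with the dot advanced:
  [X → . B S b] → [X → B . S b]
Closure of the advanced items:
  [X → B . S b] has the dot before S: add [S → . * n S], [S → . X * S], [S → . b]
  [S → . X * S] has the dot before X: add [X → . B S b], [X → . X X X], [X → . X B ,]
  [X → . B S b] has the dot before B: add [B → . ,], [B → . b B ,]

GOTO = { [B → . ,], [B → . b B ,], [S → . * n S], [S → . X * S], [S → . b], [X → . B S b], [X → . X B ,], [X → . X X X], [X → B . S b] }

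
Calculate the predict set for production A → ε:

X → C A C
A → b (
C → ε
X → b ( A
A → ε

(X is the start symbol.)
PREDICT(A → ε) = (FIRST(RHS) \ {ε}) ∪ (FOLLOW(A) if ε ∈ FIRST(RHS), i.e. RHS ⇒* ε)
The right-hand side is ε (FIRST(ε) = { ε }), so the predict set is FOLLOW(A) = { $ }
PREDICT(A → ε) = { $ }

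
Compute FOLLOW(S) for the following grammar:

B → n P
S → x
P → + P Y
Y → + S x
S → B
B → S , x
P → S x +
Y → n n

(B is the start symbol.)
{ ',', 'x' }

In Y → + S x: S is followed by x, add FIRST(x) \ {ε} = { 'x' }
In B → S , x: S is followed by ',' x, add FIRST(',' x) \ {ε} = { ',' }
In P → S x +: S is followed by x '+', add FIRST(x '+') \ {ε} = { 'x' }

Taking the union: FOLLOW(S) = { ',', 'x' }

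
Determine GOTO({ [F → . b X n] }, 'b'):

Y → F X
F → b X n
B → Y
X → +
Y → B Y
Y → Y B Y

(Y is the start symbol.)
GOTO(I, 'b') = CLOSURE({ [A → αX.β] : [A → α.Xβ] ∈ I, X = 'b' })

Items with dot before 'b', with the dot advanced:
  [F → . b X n] → [F → b . X n]
Closure of the advanced items:
  [F → b . X n] has the dot before X: add [X → . +]

GOTO = { [F → b . X n], [X → . +] }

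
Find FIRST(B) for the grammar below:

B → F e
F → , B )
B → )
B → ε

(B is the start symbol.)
{ ')', ',', ε }

To compute FIRST(B), examine every production with B on the left-hand side, reading each right-hand side left to right until a non-nullable symbol is reached.

FIRST sets of the other non-terminals involved (by the same procedure, iterated to a fixed point):
  FIRST(F) = { ',' }

From B → F e:
  - F is a non-terminal: add FIRST(F) \ {ε} = { ',' }
    F is not nullable, so stop
From B → ):
  - ')' is a terminal: add ')' and stop
From B → ε:
  - ε-production, so ε ∈ FIRST(B)

Collecting: FIRST(B) = { ')', ',', ε }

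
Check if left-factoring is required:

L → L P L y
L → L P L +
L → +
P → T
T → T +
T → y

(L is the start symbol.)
Left-factoring is needed when two productions for the same non-terminal
share a common prefix on the right-hand side.

Productions for L:
  L → L P L y
  L → L P L +
  L → +
Productions for T:
  T → T +
  T → y

Found common prefix 'L P L' in productions for L

Answer: Yes, L has productions with common prefix 'L P L'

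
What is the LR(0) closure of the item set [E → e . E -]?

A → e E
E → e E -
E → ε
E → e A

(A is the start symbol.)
Start with: [E → e . E -]
  [E → e . E -] has the dot before E: add [E → . e E -], [E → .], [E → . e A]
No further items can be added.

CLOSURE = { [E → . e A], [E → . e E -], [E → .], [E → e . E -] }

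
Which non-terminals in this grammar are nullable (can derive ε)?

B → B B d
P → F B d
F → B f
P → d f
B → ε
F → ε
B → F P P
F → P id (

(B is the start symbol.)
{ 'B', 'F' }

A non-terminal is nullable if it can derive ε (the empty string): either it has an ε-production, or it has a production whose right-hand side consists entirely of nullable non-terminals.

ε-productions: B → ε, F → ε
So B, F are immediately nullable.
No further non-terminal can be added: every production for the remaining non-terminals contains a terminal or a non-nullable non-terminal.
Nullable = { 'B', 'F' }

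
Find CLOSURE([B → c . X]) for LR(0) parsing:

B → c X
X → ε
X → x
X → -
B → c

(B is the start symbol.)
{ [B → c . X], [X → . -], [X → . x], [X → .] }

To compute CLOSURE, for each item [A → α.Bβ] where B is a non-terminal, add [B → .γ] for all productions B → γ; repeat for the newly added items until nothing changes.

Start with: [B → c . X]
  [B → c . X] has the dot before X: add [X → .], [X → . x], [X → . -]
No further items can be added.

CLOSURE = { [B → c . X], [X → . -], [X → . x], [X → .] }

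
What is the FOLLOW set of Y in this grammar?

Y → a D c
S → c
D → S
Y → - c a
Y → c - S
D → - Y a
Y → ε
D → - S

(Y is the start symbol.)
To compute FOLLOW(Y), find every occurrence of Y on a right-hand side N → α Y β: add FIRST(β) \ {ε}, and if β is empty or nullable also add FOLLOW(N). Iterate to a fixed point.

Y is the start symbol, so $ ∈ FOLLOW(Y).
In D → - Y a: Y is followed by a, add FIRST(a) \ {ε} = { 'a' }

Taking the union: FOLLOW(Y) = { $, 'a' }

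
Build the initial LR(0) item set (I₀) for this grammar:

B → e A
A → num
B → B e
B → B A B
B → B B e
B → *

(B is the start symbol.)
First, augment the grammar with B' → B
I₀ = CLOSURE({ [B' → . B] }):
  [B' → . B] has the dot before B: add [B → . e A], [B → . B e], [B → . B A B], [B → . B B e], [B → . *]
No further items can be added.

I₀ = { [B → . *], [B → . B A B], [B → . B B e], [B → . B e], [B → . e A], [B' → . B] }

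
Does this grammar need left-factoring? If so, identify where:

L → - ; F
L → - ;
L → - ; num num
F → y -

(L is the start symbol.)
Left-factoring is needed when two productions for the same non-terminal
share a common prefix on the right-hand side.

Productions for L:
  L → - ; F
  L → - ;
  L → - ; num num

Found common prefix '- ;' in productions for L

Answer: Yes, L has productions with common prefix '- ;'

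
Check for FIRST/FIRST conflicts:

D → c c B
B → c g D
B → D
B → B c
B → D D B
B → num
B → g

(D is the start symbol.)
A FIRST/FIRST conflict occurs when two productions N → α and N → β for the same non-terminal have FIRST(α) ∩ FIRST(β) ≠ ∅ (with ε ∈ FIRST of a nullable right-hand side, so two nullable alternatives also conflict).

FIRST sets of the non-terminals at (or reachable through a nullable prefix from) the front of some alternative:
  FIRST(D) = { 'c' }
  FIRST(B) = { 'c', 'g', 'num' }

Productions for B:
  B → c g D: FIRST = { 'c' }
  B → D: FIRST = { 'c' }
  B → B c: FIRST = { 'c', 'g', 'num' }
  B → D D B: FIRST = { 'c' }
  B → num: FIRST = { 'num' }
  B → g: FIRST = { 'g' }
D has only one production, so no FIRST/FIRST conflict is possible there.

Conflict for B: B → c g D and B → D
  Overlap: { 'c' }
Conflict for B: B → c g D and B → B c
  Overlap: { 'c' }
Conflict for B: B → c g D and B → D D B
  Overlap: { 'c' }
Conflict for B: B → D and B → B c
  Overlap: { 'c' }
Conflict for B: B → D and B → D D B
  Overlap: { 'c' }
Conflict for B: B → B c and B → D D B
  Overlap: { 'c' }
Conflict for B: B → B c and B → num
  Overlap: { 'num' }
Conflict for B: B → B c and B → g
  Overlap: { 'g' }

Answer: Yes. B → c g D / B → D on { 'c' }; B → c g D / B → B c on { 'c' }; B → c g D / B → D D B on { 'c' }; B → D / B → B c on { 'c' }; B → D / B → D D B on { 'c' }; B → B c / B → D D B on { 'c' }; B → B c / B → num on { 'num' }; B → B c / B → g on { 'g' }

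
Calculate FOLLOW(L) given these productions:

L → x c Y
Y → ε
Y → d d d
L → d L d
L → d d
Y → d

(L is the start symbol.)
{ $, 'd' }

To compute FOLLOW(L), find every occurrence of L on a right-hand side N → α L β: add FIRST(β) \ {ε}, and if β is empty or nullable also add FOLLOW(N). Iterate to a fixed point.

L is the start symbol, so $ ∈ FOLLOW(L).
In L → d L d: L is followed by d, add FIRST(d) \ {ε} = { 'd' }

Taking the union: FOLLOW(L) = { $, 'd' }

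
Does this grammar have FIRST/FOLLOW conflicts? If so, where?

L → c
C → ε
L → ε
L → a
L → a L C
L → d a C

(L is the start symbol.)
A FIRST/FOLLOW conflict occurs when a non-terminal N has a nullable alternative N → β (β ⇒* ε) and another alternative N → α with FIRST(α) ∩ FOLLOW(N) ≠ ∅: on such a lookahead the parser cannot decide between expanding α and letting N vanish via β.

Nullable non-terminals: C, L.
C has a nullable alternative but only one production, so nothing to check.

L: nullable alternative(s) L → ε; FOLLOW(L) = { $ }
  L → c: FIRST \ {ε} = { 'c' } — disjoint from FOLLOW(L)
  L → ε: FIRST \ {ε} = { } — this is the only nullable alternative, skip
  L → a: FIRST \ {ε} = { 'a' } — disjoint from FOLLOW(L)
  L → a L C: FIRST \ {ε} = { 'a' } — disjoint from FOLLOW(L)
  L → d a C: FIRST \ {ε} = { 'd' } — disjoint from FOLLOW(L)

No FIRST/FOLLOW conflicts found.

Answer: No FIRST/FOLLOW conflicts.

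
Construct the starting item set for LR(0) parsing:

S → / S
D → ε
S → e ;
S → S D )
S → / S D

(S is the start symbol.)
First, augment the grammar with S' → S
I₀ = CLOSURE({ [S' → . S] }):
  [S' → . S] has the dot before S: add [S → . / S], [S → . e ;], [S → . S D )], [S → . / S D]
No further items can be added.

I₀ = { [S → . / S D], [S → . / S], [S → . S D )], [S → . e ;], [S' → . S] }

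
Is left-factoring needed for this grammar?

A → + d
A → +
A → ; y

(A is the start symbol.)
Yes, A has productions with common prefix '+'

Left-factoring is needed when two productions for the same non-terminal
share a common prefix on the right-hand side.

Productions for A:
  A → + d
  A → +
  A → ; y

Found common prefix '+' in productions for A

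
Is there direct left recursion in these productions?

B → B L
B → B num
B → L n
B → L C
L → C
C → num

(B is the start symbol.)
Direct left recursion occurs when N → N α for some non-terminal N (the right-hand side begins with the left-hand side itself).

B → B L: LEFT RECURSIVE (starts with B)
B → B num: LEFT RECURSIVE (starts with B)
B → L n: starts with L
B → L C: starts with L
L → C: starts with C
C → num: starts with num

The grammar has direct left recursion on: B.

Answer: Yes, B is left-recursive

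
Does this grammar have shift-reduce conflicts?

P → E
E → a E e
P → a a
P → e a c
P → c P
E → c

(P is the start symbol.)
Augment with P' → P and build the canonical LR(0) collection (I0 = CLOSURE({[P' → . P]}), then GOTO on every symbol after a dot until no new states appear). It has 14 states:
  I0: { [E → . a E e], [E → . c], [P → . E], [P → . a a], [P → . c P], [P → . e a c], [P' → . P] }  — shift
  I1: { [P → E .] }  — reduce
  I2: { [P' → P .] }  — accept
  I3: { [E → . a E e], [E → . c], [E → a . E e], [P → a . a] }  — shift
  I4: { [E → . a E e], [E → . c], [E → c .], [P → . E], [P → . a a], [P → . c P], [P → . e a c], [P → c . P] }  — shift, reduce
  I5: { [P → e . a c] }  — shift
  I6: { [P → e a . c] }  — shift
  I7: { [P → e a c .] }  — reduce
  I8: { [P → c P .] }  — reduce
  I9: { [E → a E . e] }  — shift
  I10: { [E → . a E e], [E → . c], [E → a . E e], [P → a a .] }  — shift, reduce
  I11: { [E → c .] }  — reduce
  I12: { [E → . a E e], [E → . c], [E → a . E e] }  — shift
  I13: { [E → a E e .] }  — reduce

I4 contains reduce item [E → c .] and shift items [E → . a E e], [E → . c], [P → . a a], [P → . c P], [P → . e a c] — shift-reduce conflict.
I10 contains reduce item [P → a a .] and shift items [E → . a E e], [E → . c] — shift-reduce conflict.

Answer: Yes — I4: [E → c .] vs [E → . a E e]; I10: [P → a a .] vs [E → . a E e]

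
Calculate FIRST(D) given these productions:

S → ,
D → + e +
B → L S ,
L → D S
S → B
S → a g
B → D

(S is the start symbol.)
{ '+' }

To compute FIRST(D), examine every production with D on the left-hand side, reading each right-hand side left to right until a non-nullable symbol is reached.

From D → + e +:
  - '+' is a terminal: add '+' and stop

Collecting: FIRST(D) = { '+' }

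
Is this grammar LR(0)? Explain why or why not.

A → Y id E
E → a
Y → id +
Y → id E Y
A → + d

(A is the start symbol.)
Augment with A' → A and build the canonical LR(0) collection (I0 = CLOSURE({[A' → . A]}), then GOTO on every symbol after a dot until no new states appear). It has 12 states:
  I0: { [A → . + d], [A → . Y id E], [A' → . A], [Y → . id +], [Y → . id E Y] }  — shift
  I1: { [A → + . d] }  — shift
  I2: { [A' → A .] }  — accept
  I3: { [A → Y . id E] }  — shift
  I4: { [E → . a], [Y → id . +], [Y → id . E Y] }  — shift
  I5: { [Y → id + .] }  — reduce
  I6: { [Y → . id +], [Y → . id E Y], [Y → id E . Y] }  — shift
  I7: { [E → a .] }  — reduce
  I8: { [Y → id E Y .] }  — reduce
  I9: { [A → Y id . E], [E → . a] }  — shift
  I10: { [A → Y id E .] }  — reduce
  I11: { [A → + d .] }  — reduce

Every state is either a pure shift/goto state or contains exactly one complete item and nothing to shift — no conflicts. The grammar is LR(0).

Answer: Yes, the grammar is LR(0)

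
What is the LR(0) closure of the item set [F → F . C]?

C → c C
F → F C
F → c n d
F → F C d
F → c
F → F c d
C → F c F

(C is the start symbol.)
To compute CLOSURE, for each item [A → α.Bβ] where B is a non-terminal, add [B → .γ] for all productions B → γ; repeat for the newly added items until nothing changes.

Start with: [F → F . C]
  [F → F . C] has the dot before C: add [C → . c C], [C → . F c F]
  [C → . F c F] has the dot before F: add [F → . F C], [F → . c n d], [F → . F C d], [F → . c], [F → . F c d]
No further items can be added.

CLOSURE = { [C → . F c F], [C → . c C], [F → . F C d], [F → . F C], [F → . F c d], [F → . c n d], [F → . c], [F → F . C] }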